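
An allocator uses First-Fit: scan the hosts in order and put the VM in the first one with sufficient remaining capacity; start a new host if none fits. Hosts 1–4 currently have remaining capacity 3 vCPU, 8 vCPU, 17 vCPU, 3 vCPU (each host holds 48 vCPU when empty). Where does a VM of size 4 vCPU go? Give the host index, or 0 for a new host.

Hosts with room: host 2 (8 vCPU), host 3 (17 vCPU).
The first with room is host 2.

2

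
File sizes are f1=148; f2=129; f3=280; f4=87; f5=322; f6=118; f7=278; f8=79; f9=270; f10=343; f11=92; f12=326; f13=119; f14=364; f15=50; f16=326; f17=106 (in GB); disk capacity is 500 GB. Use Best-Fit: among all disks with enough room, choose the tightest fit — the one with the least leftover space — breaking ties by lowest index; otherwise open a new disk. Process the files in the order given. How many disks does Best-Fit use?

9 disks

Put f1 (148 GB) in disk 1; 352 GB remain.
Put f2 (129 GB) in disk 1; 223 GB remain.
Put f3 (280 GB) in disk 2; 220 GB remain.
Put f4 (87 GB) in disk 2; 133 GB remain.
Put f5 (322 GB) in disk 3; 178 GB remain.
Put f6 (118 GB) in disk 2; 15 GB remain.
Put f7 (278 GB) in disk 4; 222 GB remain.
Put f8 (79 GB) in disk 3; 99 GB remain.
Put f9 (270 GB) in disk 5; 230 GB remain.
Put f10 (343 GB) in disk 6; 157 GB remain.
Put f11 (92 GB) in disk 3; 7 GB remain.
Put f12 (326 GB) in disk 7; 174 GB remain.
Put f13 (119 GB) in disk 6; 38 GB remain.
Put f14 (364 GB) in disk 8; 136 GB remain.
Put f15 (50 GB) in disk 8; 86 GB remain.
Put f16 (326 GB) in disk 9; 174 GB remain.
Put f17 (106 GB) in disk 7; 68 GB remain.
Final disks: [148,129] [280,87,118] [322,79,92] [278] [270] [343,119] [326,106] [364,50] [326].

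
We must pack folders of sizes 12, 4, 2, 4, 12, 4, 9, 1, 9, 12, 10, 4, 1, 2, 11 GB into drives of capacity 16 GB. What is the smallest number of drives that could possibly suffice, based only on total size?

Total size = 12 + 4 + 2 + 4 + 12 + 4 + 9 + 1 + 9 + 12 + 10 + 4 + 1 + 2 + 11 = 97 GB.
⌈97 / 16⌉ = 7.

7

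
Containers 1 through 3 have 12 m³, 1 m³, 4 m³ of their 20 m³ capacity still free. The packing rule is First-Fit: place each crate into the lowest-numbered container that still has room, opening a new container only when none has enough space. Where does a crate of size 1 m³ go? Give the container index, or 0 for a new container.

Containers with room: container 1 (12 m³), container 2 (1 m³), container 3 (4 m³).
The first with room is container 1.

1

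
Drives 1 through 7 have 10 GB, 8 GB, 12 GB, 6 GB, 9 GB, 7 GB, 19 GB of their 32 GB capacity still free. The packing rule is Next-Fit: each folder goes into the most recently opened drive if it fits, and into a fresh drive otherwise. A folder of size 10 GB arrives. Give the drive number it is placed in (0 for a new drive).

Next-Fit only looks at drive 7, which has 19 GB free.
10 GB fits there.

7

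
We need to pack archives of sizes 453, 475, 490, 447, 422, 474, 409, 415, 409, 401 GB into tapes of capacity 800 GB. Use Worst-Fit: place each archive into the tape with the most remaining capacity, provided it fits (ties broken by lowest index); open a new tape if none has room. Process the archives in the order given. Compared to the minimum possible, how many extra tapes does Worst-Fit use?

0

Worst-Fit: [453] [475] [490] [447] [422] [474] [409] [415] [409] [401] → 10 tapes.
10 archives exceed 400 GB (half the capacity), and no two of those can share a tape, so at least 10 tapes are needed.
So 10 is already optimal.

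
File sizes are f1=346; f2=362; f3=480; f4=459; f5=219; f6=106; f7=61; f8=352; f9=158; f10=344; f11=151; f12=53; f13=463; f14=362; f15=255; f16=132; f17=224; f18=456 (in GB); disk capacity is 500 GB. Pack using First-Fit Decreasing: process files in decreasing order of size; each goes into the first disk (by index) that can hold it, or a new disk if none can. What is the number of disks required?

Sorted descending: 480, 463, 459, 456, 362, 362, 352, 346, 344, 255, 224, 219, 158, 151, 132, 106, 61, 53.
480 GB → disk 1 (remaining 20 GB)
463 GB → disk 2 (remaining 37 GB)
459 GB → disk 3 (remaining 41 GB)
456 GB → disk 4 (remaining 44 GB)
362 GB → disk 5 (remaining 138 GB)
362 GB → disk 6 (remaining 138 GB)
352 GB → disk 7 (remaining 148 GB)
346 GB → disk 8 (remaining 154 GB)
344 GB → disk 9 (remaining 156 GB)
255 GB → disk 10 (remaining 245 GB)
224 GB → disk 10 (remaining 21 GB)
219 GB → disk 11 (remaining 281 GB)
158 GB → disk 11 (remaining 123 GB)
151 GB → disk 8 (remaining 3 GB)
132 GB → disk 5 (remaining 6 GB)
106 GB → disk 6 (remaining 32 GB)
61 GB → disk 7 (remaining 87 GB)
53 GB → disk 7 (remaining 34 GB)
Final disks: [480] [463] [459] [456] [362,132] [362,106] [352,61,53] [346,151] [344] [255,224] [219,158].

11 disks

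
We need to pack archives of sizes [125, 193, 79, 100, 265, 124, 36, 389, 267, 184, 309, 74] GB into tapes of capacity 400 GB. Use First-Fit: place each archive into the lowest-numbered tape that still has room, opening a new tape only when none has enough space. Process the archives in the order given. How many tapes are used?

6 tapes

tape 1: place 125 GB, 275 GB left
tape 1: place 193 GB, 82 GB left
tape 1: place 79 GB, 3 GB left
tape 2: place 100 GB, 300 GB left
tape 2: place 265 GB, 35 GB left
tape 3: place 124 GB, 276 GB left
tape 3: place 36 GB, 240 GB left
tape 4: place 389 GB, 11 GB left
tape 5: place 267 GB, 133 GB left
tape 3: place 184 GB, 56 GB left
tape 6: place 309 GB, 91 GB left
tape 5: place 74 GB, 59 GB left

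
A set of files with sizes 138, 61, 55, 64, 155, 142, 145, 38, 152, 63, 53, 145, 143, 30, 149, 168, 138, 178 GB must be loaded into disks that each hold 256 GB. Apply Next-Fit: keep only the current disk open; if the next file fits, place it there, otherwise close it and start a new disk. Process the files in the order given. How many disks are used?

11

disk 1: place 138 GB, 118 GB left
disk 1: place 61 GB, 57 GB left
disk 1: place 55 GB, 2 GB left
disk 2: place 64 GB, 192 GB left
disk 2: place 155 GB, 37 GB left
disk 3: place 142 GB, 114 GB left
disk 4: place 145 GB, 111 GB left
disk 4: place 38 GB, 73 GB left
disk 5: place 152 GB, 104 GB left
disk 5: place 63 GB, 41 GB left
disk 6: place 53 GB, 203 GB left
disk 6: place 145 GB, 58 GB left
disk 7: place 143 GB, 113 GB left
disk 7: place 30 GB, 83 GB left
disk 8: place 149 GB, 107 GB left
disk 9: place 168 GB, 88 GB left
disk 10: place 138 GB, 118 GB left
disk 11: place 178 GB, 78 GB left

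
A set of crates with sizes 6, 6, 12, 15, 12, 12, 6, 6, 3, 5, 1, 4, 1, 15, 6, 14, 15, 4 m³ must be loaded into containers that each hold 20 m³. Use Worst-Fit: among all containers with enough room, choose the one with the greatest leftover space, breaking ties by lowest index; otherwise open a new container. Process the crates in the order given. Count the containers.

6 m³ → container 1 (remaining 14 m³)
6 m³ → container 1 (remaining 8 m³)
12 m³ → container 2 (remaining 8 m³)
15 m³ → container 3 (remaining 5 m³)
12 m³ → container 4 (remaining 8 m³)
12 m³ → container 5 (remaining 8 m³)
6 m³ → container 1 (remaining 2 m³)
6 m³ → container 2 (remaining 2 m³)
3 m³ → container 4 (remaining 5 m³)
5 m³ → container 5 (remaining 3 m³)
1 m³ → container 3 (remaining 4 m³)
4 m³ → container 4 (remaining 1 m³)
1 m³ → container 3 (remaining 3 m³)
15 m³ → container 6 (remaining 5 m³)
6 m³ → container 7 (remaining 14 m³)
14 m³ → container 7 (remaining 0 m³)
15 m³ → container 8 (remaining 5 m³)
4 m³ → container 6 (remaining 1 m³)

8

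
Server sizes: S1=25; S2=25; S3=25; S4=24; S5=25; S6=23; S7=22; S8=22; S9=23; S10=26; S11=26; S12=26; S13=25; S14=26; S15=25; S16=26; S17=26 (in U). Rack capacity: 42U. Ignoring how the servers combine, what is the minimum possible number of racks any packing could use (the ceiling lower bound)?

10 racks

Total size = 25 + 25 + 25 + 24 + 25 + 23 + 22 + 22 + 23 + 26 + 26 + 26 + 25 + 26 + 25 + 26 + 26 = 420U.
⌈420 / 42⌉ = 10.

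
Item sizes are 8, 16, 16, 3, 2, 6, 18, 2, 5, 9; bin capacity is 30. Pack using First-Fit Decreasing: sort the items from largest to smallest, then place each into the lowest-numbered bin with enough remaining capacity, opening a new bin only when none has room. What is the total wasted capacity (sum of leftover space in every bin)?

Sorted descending: 18, 16, 16, 9, 8, 6, 5, 3, 2, 2.
Put 18 in bin 1; 12 remain.
Put 16 in bin 2; 14 remain.
Put 16 in bin 3; 14 remain.
Put 9 in bin 1; 3 remain.
Put 8 in bin 2; 6 remain.
Put 6 in bin 2; 0 remain.
Put 5 in bin 3; 9 remain.
Put 3 in bin 1; 0 remain.
Put 2 in bin 3; 7 remain.
Put 2 in bin 3; 5 remain.
3 bins × 30 = 90; used 85; unused 5.

5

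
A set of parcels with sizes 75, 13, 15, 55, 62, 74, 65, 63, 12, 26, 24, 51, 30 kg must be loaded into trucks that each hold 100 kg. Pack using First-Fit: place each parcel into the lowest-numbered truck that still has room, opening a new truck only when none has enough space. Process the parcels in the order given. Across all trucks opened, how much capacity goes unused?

135

truck 1: place 75 kg, 25 kg left
truck 1: place 13 kg, 12 kg left
truck 2: place 15 kg, 85 kg left
truck 2: place 55 kg, 30 kg left
truck 3: place 62 kg, 38 kg left
truck 4: place 74 kg, 26 kg left
truck 5: place 65 kg, 35 kg left
truck 6: place 63 kg, 37 kg left
truck 1: place 12 kg, 0 kg left
truck 2: place 26 kg, 4 kg left
truck 3: place 24 kg, 14 kg left
truck 7: place 51 kg, 49 kg left
truck 5: place 30 kg, 5 kg left
7 trucks × 100 kg = 700 kg; used 565 kg; unused 135 kg.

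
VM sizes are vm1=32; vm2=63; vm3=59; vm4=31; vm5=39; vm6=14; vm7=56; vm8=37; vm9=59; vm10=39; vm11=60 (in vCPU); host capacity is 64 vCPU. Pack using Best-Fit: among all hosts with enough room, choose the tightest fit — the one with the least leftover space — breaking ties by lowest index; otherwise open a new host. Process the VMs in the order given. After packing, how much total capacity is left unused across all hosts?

87

Put vm1 (32 vCPU) in host 1; 32 vCPU remain.
Put vm2 (63 vCPU) in host 2; 1 vCPU remain.
Put vm3 (59 vCPU) in host 3; 5 vCPU remain.
Put vm4 (31 vCPU) in host 1; 1 vCPU remain.
Put vm5 (39 vCPU) in host 4; 25 vCPU remain.
Put vm6 (14 vCPU) in host 4; 11 vCPU remain.
Put vm7 (56 vCPU) in host 5; 8 vCPU remain.
Put vm8 (37 vCPU) in host 6; 27 vCPU remain.
Put vm9 (59 vCPU) in host 7; 5 vCPU remain.
Put vm10 (39 vCPU) in host 8; 25 vCPU remain.
Put vm11 (60 vCPU) in host 9; 4 vCPU remain.
9 hosts × 64 vCPU = 576 vCPU; used 489 vCPU; unused 87 vCPU.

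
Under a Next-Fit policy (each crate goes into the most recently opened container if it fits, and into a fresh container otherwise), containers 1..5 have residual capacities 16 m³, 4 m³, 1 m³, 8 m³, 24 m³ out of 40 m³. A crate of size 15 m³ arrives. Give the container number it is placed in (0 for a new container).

Next-Fit only looks at container 5, which has 24 m³ free.
15 m³ fits there.

5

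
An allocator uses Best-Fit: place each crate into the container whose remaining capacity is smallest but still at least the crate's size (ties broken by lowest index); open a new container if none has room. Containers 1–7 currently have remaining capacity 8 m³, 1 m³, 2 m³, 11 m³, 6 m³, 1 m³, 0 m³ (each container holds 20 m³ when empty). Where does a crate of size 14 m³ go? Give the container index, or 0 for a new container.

0

No container has ≥ 14 m³ free, so a new container is opened.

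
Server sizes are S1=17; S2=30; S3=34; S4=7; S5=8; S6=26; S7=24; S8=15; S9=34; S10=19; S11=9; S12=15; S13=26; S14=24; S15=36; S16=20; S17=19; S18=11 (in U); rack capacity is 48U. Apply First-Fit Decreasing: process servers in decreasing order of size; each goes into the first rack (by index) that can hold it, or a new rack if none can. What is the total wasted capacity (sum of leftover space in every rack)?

Sorted descending: 36, 34, 34, 30, 26, 26, 24, 24, 20, 19, 19, 17, 15, 15, 11, 9, 8, 7.
rack 1: place 36U, 12U left
rack 2: place 34U, 14U left
rack 3: place 34U, 14U left
rack 4: place 30U, 18U left
rack 5: place 26U, 22U left
rack 6: place 26U, 22U left
rack 7: place 24U, 24U left
rack 7: place 24U, 0U left
rack 5: place 20U, 2U left
rack 6: place 19U, 3U left
rack 8: place 19U, 29U left
rack 4: place 17U, 1U left
rack 8: place 15U, 14U left
rack 9: place 15U, 33U left
rack 1: place 11U, 1U left
rack 2: place 9U, 5U left
rack 3: place 8U, 6U left
rack 8: place 7U, 7U left
9 racks × 48U = 432U; used 374U; unused 58U.

58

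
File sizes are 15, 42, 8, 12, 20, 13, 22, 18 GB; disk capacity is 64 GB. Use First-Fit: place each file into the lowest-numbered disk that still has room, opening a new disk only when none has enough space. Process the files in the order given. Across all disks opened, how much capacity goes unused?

42

15 GB → disk 1 (remaining 49 GB)
42 GB → disk 1 (remaining 7 GB)
8 GB → disk 2 (remaining 56 GB)
12 GB → disk 2 (remaining 44 GB)
20 GB → disk 2 (remaining 24 GB)
13 GB → disk 2 (remaining 11 GB)
22 GB → disk 3 (remaining 42 GB)
18 GB → disk 3 (remaining 24 GB)
3 disks × 64 GB = 192 GB; used 150 GB; unused 42 GB.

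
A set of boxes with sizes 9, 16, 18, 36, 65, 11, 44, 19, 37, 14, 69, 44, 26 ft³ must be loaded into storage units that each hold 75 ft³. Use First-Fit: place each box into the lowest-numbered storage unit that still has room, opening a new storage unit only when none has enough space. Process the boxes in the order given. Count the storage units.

storage unit 1: place 9 ft³, 66 ft³ left
storage unit 1: place 16 ft³, 50 ft³ left
storage unit 1: place 18 ft³, 32 ft³ left
storage unit 2: place 36 ft³, 39 ft³ left
storage unit 3: place 65 ft³, 10 ft³ left
storage unit 1: place 11 ft³, 21 ft³ left
storage unit 4: place 44 ft³, 31 ft³ left
storage unit 1: place 19 ft³, 2 ft³ left
storage unit 2: place 37 ft³, 2 ft³ left
storage unit 4: place 14 ft³, 17 ft³ left
storage unit 5: place 69 ft³, 6 ft³ left
storage unit 6: place 44 ft³, 31 ft³ left
storage unit 6: place 26 ft³, 5 ft³ left
Final storage units: [9,16,18,11,19] [36,37] [65] [44,14] [69] [44,26].

6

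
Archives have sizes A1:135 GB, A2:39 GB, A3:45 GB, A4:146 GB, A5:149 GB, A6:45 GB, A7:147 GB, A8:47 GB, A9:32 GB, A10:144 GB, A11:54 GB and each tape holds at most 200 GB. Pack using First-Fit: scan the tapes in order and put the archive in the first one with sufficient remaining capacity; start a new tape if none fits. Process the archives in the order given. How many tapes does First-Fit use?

6

Put A1 (135 GB) in tape 1; 65 GB remain.
Put A2 (39 GB) in tape 1; 26 GB remain.
Put A3 (45 GB) in tape 2; 155 GB remain.
Put A4 (146 GB) in tape 2; 9 GB remain.
Put A5 (149 GB) in tape 3; 51 GB remain.
Put A6 (45 GB) in tape 3; 6 GB remain.
Put A7 (147 GB) in tape 4; 53 GB remain.
Put A8 (47 GB) in tape 4; 6 GB remain.
Put A9 (32 GB) in tape 5; 168 GB remain.
Put A10 (144 GB) in tape 5; 24 GB remain.
Put A11 (54 GB) in tape 6; 146 GB remain.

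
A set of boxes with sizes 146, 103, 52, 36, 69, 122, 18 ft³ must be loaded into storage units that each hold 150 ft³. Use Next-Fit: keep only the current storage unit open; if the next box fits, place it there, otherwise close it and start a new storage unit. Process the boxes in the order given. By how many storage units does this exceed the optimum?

Next-Fit: [146] [103] [52,36] [69] [122,18] → 5 storage units.
Total size 546 ft³; any packing needs at least ⌈546/150⌉ = 4 storage units.
An optimal packing achieves that bound: [146] [122,18] [103,36] [69,52] → 4 storage units.
Excess: 5 − 4 = 1.

1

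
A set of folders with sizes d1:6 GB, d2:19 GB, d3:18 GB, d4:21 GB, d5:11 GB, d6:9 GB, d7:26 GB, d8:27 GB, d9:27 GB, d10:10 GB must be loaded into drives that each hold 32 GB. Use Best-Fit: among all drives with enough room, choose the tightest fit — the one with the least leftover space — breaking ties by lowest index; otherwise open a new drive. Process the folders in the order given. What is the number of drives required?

d1 (6 GB) → drive 1 (remaining 26 GB)
d2 (19 GB) → drive 1 (remaining 7 GB)
d3 (18 GB) → drive 2 (remaining 14 GB)
d4 (21 GB) → drive 3 (remaining 11 GB)
d5 (11 GB) → drive 3 (remaining 0 GB)
d6 (9 GB) → drive 2 (remaining 5 GB)
d7 (26 GB) → drive 4 (remaining 6 GB)
d8 (27 GB) → drive 5 (remaining 5 GB)
d9 (27 GB) → drive 6 (remaining 5 GB)
d10 (10 GB) → drive 7 (remaining 22 GB)

7 drives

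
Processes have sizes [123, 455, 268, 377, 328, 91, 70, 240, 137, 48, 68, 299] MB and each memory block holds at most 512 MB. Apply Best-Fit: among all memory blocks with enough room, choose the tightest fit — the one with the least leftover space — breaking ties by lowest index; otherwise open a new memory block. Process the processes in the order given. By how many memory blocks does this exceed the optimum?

Best-Fit: [123,268,91] [455,48] [377,70] [328,137] [240,68] [299] → 6 memory blocks.
Total size 2504 MB; any packing needs at least ⌈2504/512⌉ = 5 memory blocks.
An optimal packing achieves that bound: [455,48] [377,123] [328,91,70] [299,137,68] [268,240] → 5 memory blocks.
Excess: 6 − 5 = 1.

1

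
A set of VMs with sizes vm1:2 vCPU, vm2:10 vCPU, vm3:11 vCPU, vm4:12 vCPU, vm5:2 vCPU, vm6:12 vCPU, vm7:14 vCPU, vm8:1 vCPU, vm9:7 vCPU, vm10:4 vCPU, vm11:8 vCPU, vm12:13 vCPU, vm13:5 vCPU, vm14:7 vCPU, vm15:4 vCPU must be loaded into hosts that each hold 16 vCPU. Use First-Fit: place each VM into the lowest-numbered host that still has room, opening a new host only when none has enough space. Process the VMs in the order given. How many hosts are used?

Put vm1 (2 vCPU) in host 1; 14 vCPU remain.
Put vm2 (10 vCPU) in host 1; 4 vCPU remain.
Put vm3 (11 vCPU) in host 2; 5 vCPU remain.
Put vm4 (12 vCPU) in host 3; 4 vCPU remain.
Put vm5 (2 vCPU) in host 1; 2 vCPU remain.
Put vm6 (12 vCPU) in host 4; 4 vCPU remain.
Put vm7 (14 vCPU) in host 5; 2 vCPU remain.
Put vm8 (1 vCPU) in host 1; 1 vCPU remain.
Put vm9 (7 vCPU) in host 6; 9 vCPU remain.
Put vm10 (4 vCPU) in host 2; 1 vCPU remain.
Put vm11 (8 vCPU) in host 6; 1 vCPU remain.
Put vm12 (13 vCPU) in host 7; 3 vCPU remain.
Put vm13 (5 vCPU) in host 8; 11 vCPU remain.
Put vm14 (7 vCPU) in host 8; 4 vCPU remain.
Put vm15 (4 vCPU) in host 3; 0 vCPU remain.
Final hosts: [2,10,2,1] [11,4] [12,4] [12] [14] [7,8] [13] [5,7].

8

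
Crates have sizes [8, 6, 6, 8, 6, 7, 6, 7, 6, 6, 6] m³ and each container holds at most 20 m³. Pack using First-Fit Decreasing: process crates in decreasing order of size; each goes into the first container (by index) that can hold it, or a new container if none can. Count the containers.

Sorted descending: 8, 8, 7, 7, 6, 6, 6, 6, 6, 6, 6.
8 m³ → container 1 (remaining 12 m³)
8 m³ → container 1 (remaining 4 m³)
7 m³ → container 2 (remaining 13 m³)
7 m³ → container 2 (remaining 6 m³)
6 m³ → container 2 (remaining 0 m³)
6 m³ → container 3 (remaining 14 m³)
6 m³ → container 3 (remaining 8 m³)
6 m³ → container 3 (remaining 2 m³)
6 m³ → container 4 (remaining 14 m³)
6 m³ → container 4 (remaining 8 m³)
6 m³ → container 4 (remaining 2 m³)
Final containers: [8,8] [7,7,6] [6,6,6] [6,6,6].

4 containers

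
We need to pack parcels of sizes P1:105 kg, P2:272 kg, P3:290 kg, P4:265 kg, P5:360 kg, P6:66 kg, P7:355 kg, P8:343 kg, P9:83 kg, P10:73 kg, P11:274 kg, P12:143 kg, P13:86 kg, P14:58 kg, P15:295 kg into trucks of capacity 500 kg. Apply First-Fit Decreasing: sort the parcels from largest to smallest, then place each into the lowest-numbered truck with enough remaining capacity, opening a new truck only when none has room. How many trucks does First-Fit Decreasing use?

8

Sorted descending: 360, 355, 343, 295, 290, 274, 272, 265, 143, 105, 86, 83, 73, 66, 58.
Put 360 kg in truck 1; 140 kg remain.
Put 355 kg in truck 2; 145 kg remain.
Put 343 kg in truck 3; 157 kg remain.
Put 295 kg in truck 4; 205 kg remain.
Put 290 kg in truck 5; 210 kg remain.
Put 274 kg in truck 6; 226 kg remain.
Put 272 kg in truck 7; 228 kg remain.
Put 265 kg in truck 8; 235 kg remain.
Put 143 kg in truck 2; 2 kg remain.
Put 105 kg in truck 1; 35 kg remain.
Put 86 kg in truck 3; 71 kg remain.
Put 83 kg in truck 4; 122 kg remain.
Put 73 kg in truck 4; 49 kg remain.
Put 66 kg in truck 3; 5 kg remain.
Put 58 kg in truck 5; 152 kg remain.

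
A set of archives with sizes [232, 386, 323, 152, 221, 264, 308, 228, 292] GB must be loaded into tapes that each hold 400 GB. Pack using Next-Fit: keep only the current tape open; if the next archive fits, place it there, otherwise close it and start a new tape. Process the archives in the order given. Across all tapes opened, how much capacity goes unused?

tape 1: place 232 GB, 168 GB left
tape 2: place 386 GB, 14 GB left
tape 3: place 323 GB, 77 GB left
tape 4: place 152 GB, 248 GB left
tape 4: place 221 GB, 27 GB left
tape 5: place 264 GB, 136 GB left
tape 6: place 308 GB, 92 GB left
tape 7: place 228 GB, 172 GB left
tape 8: place 292 GB, 108 GB left
8 tapes × 400 GB = 3200 GB; used 2406 GB; unused 794 GB.

794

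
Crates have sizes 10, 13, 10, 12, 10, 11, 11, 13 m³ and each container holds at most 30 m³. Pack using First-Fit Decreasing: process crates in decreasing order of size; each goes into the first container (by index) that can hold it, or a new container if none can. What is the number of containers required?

4

Sorted descending: 13, 13, 12, 11, 11, 10, 10, 10.
container 1: place 13 m³, 17 m³ left
container 1: place 13 m³, 4 m³ left
container 2: place 12 m³, 18 m³ left
container 2: place 11 m³, 7 m³ left
container 3: place 11 m³, 19 m³ left
container 3: place 10 m³, 9 m³ left
container 4: place 10 m³, 20 m³ left
container 4: place 10 m³, 10 m³ left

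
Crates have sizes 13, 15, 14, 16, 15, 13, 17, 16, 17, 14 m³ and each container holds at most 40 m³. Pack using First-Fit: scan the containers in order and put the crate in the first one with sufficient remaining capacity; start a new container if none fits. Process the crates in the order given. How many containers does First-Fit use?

13 m³ → container 1 (remaining 27 m³)
15 m³ → container 1 (remaining 12 m³)
14 m³ → container 2 (remaining 26 m³)
16 m³ → container 2 (remaining 10 m³)
15 m³ → container 3 (remaining 25 m³)
13 m³ → container 3 (remaining 12 m³)
17 m³ → container 4 (remaining 23 m³)
16 m³ → container 4 (remaining 7 m³)
17 m³ → container 5 (remaining 23 m³)
14 m³ → container 5 (remaining 9 m³)
Final containers: [13,15] [14,16] [15,13] [17,16] [17,14].

5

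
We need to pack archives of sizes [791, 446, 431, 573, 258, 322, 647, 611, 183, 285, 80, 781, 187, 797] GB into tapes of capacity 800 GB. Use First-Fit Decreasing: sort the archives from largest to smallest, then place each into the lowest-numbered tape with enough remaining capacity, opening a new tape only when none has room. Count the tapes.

9

Sorted descending: 797, 791, 781, 647, 611, 573, 446, 431, 322, 285, 258, 187, 183, 80.
Put 797 GB in tape 1; 3 GB remain.
Put 791 GB in tape 2; 9 GB remain.
Put 781 GB in tape 3; 19 GB remain.
Put 647 GB in tape 4; 153 GB remain.
Put 611 GB in tape 5; 189 GB remain.
Put 573 GB in tape 6; 227 GB remain.
Put 446 GB in tape 7; 354 GB remain.
Put 431 GB in tape 8; 369 GB remain.
Put 322 GB in tape 7; 32 GB remain.
Put 285 GB in tape 8; 84 GB remain.
Put 258 GB in tape 9; 542 GB remain.
Put 187 GB in tape 5; 2 GB remain.
Put 183 GB in tape 6; 44 GB remain.
Put 80 GB in tape 4; 73 GB remain.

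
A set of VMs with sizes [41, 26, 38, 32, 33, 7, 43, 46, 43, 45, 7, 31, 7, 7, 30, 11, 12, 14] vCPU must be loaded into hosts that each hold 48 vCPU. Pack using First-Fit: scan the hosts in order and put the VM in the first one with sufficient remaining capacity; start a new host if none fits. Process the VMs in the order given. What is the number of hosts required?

11 hosts

host 1: place 41 vCPU, 7 vCPU left
host 2: place 26 vCPU, 22 vCPU left
host 3: place 38 vCPU, 10 vCPU left
host 4: place 32 vCPU, 16 vCPU left
host 5: place 33 vCPU, 15 vCPU left
host 1: place 7 vCPU, 0 vCPU left
host 6: place 43 vCPU, 5 vCPU left
host 7: place 46 vCPU, 2 vCPU left
host 8: place 43 vCPU, 5 vCPU left
host 9: place 45 vCPU, 3 vCPU left
host 2: place 7 vCPU, 15 vCPU left
host 10: place 31 vCPU, 17 vCPU left
host 2: place 7 vCPU, 8 vCPU left
host 2: place 7 vCPU, 1 vCPU left
host 11: place 30 vCPU, 18 vCPU left
host 4: place 11 vCPU, 5 vCPU left
host 5: place 12 vCPU, 3 vCPU left
host 10: place 14 vCPU, 3 vCPU left
Final hosts: [41,7] [26,7,7,7] [38] [32,11] [33,12] [43] [46] [43] [45] [31,14] [30].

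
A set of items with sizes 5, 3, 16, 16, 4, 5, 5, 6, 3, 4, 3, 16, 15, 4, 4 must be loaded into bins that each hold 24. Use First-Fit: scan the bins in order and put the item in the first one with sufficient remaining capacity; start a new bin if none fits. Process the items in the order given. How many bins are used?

5

5 → bin 1 (remaining 19)
3 → bin 1 (remaining 16)
16 → bin 1 (remaining 0)
16 → bin 2 (remaining 8)
4 → bin 2 (remaining 4)
5 → bin 3 (remaining 19)
5 → bin 3 (remaining 14)
6 → bin 3 (remaining 8)
3 → bin 2 (remaining 1)
4 → bin 3 (remaining 4)
3 → bin 3 (remaining 1)
16 → bin 4 (remaining 8)
15 → bin 5 (remaining 9)
4 → bin 4 (remaining 4)
4 → bin 4 (remaining 0)
Final bins: [5,3,16] [16,4,3] [5,5,6,4,3] [16,4,4] [15].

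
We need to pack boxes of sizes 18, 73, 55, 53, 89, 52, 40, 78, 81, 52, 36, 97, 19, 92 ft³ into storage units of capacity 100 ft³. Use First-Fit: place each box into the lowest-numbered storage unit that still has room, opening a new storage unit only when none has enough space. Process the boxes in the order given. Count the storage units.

10

18 ft³ → storage unit 1 (remaining 82 ft³)
73 ft³ → storage unit 1 (remaining 9 ft³)
55 ft³ → storage unit 2 (remaining 45 ft³)
53 ft³ → storage unit 3 (remaining 47 ft³)
89 ft³ → storage unit 4 (remaining 11 ft³)
52 ft³ → storage unit 5 (remaining 48 ft³)
40 ft³ → storage unit 2 (remaining 5 ft³)
78 ft³ → storage unit 6 (remaining 22 ft³)
81 ft³ → storage unit 7 (remaining 19 ft³)
52 ft³ → storage unit 8 (remaining 48 ft³)
36 ft³ → storage unit 3 (remaining 11 ft³)
97 ft³ → storage unit 9 (remaining 3 ft³)
19 ft³ → storage unit 5 (remaining 29 ft³)
92 ft³ → storage unit 10 (remaining 8 ft³)
Final storage units: [18,73] [55,40] [53,36] [89] [52,19] [78] [81] [52] [97] [92].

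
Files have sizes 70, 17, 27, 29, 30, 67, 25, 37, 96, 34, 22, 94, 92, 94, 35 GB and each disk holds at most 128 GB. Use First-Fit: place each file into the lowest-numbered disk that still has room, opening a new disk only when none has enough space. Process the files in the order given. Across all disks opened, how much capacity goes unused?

disk 1: place 70 GB, 58 GB left
disk 1: place 17 GB, 41 GB left
disk 1: place 27 GB, 14 GB left
disk 2: place 29 GB, 99 GB left
disk 2: place 30 GB, 69 GB left
disk 2: place 67 GB, 2 GB left
disk 3: place 25 GB, 103 GB left
disk 3: place 37 GB, 66 GB left
disk 4: place 96 GB, 32 GB left
disk 3: place 34 GB, 32 GB left
disk 3: place 22 GB, 10 GB left
disk 5: place 94 GB, 34 GB left
disk 6: place 92 GB, 36 GB left
disk 7: place 94 GB, 34 GB left
disk 6: place 35 GB, 1 GB left
7 disks × 128 GB = 896 GB; used 769 GB; unused 127 GB.

127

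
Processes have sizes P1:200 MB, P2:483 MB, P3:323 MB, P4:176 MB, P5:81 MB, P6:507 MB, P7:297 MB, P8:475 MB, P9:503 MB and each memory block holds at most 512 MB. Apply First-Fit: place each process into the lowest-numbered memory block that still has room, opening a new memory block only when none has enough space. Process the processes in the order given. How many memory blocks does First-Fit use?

Put P1 (200 MB) in memory block 1; 312 MB remain.
Put P2 (483 MB) in memory block 2; 29 MB remain.
Put P3 (323 MB) in memory block 3; 189 MB remain.
Put P4 (176 MB) in memory block 1; 136 MB remain.
Put P5 (81 MB) in memory block 1; 55 MB remain.
Put P6 (507 MB) in memory block 4; 5 MB remain.
Put P7 (297 MB) in memory block 5; 215 MB remain.
Put P8 (475 MB) in memory block 6; 37 MB remain.
Put P9 (503 MB) in memory block 7; 9 MB remain.
Final memory blocks: [200,176,81] [483] [323] [507] [297] [475] [503].

7 memory blocks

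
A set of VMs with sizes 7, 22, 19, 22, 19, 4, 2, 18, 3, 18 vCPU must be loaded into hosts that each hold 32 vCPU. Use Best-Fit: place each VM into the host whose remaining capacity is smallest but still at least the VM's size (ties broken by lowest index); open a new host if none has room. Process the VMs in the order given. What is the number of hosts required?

6

host 1: place 7 vCPU, 25 vCPU left
host 1: place 22 vCPU, 3 vCPU left
host 2: place 19 vCPU, 13 vCPU left
host 3: place 22 vCPU, 10 vCPU left
host 4: place 19 vCPU, 13 vCPU left
host 3: place 4 vCPU, 6 vCPU left
host 1: place 2 vCPU, 1 vCPU left
host 5: place 18 vCPU, 14 vCPU left
host 3: place 3 vCPU, 3 vCPU left
host 6: place 18 vCPU, 14 vCPU left
Final hosts: [7,22,2] [19] [22,4,3] [19] [18] [18].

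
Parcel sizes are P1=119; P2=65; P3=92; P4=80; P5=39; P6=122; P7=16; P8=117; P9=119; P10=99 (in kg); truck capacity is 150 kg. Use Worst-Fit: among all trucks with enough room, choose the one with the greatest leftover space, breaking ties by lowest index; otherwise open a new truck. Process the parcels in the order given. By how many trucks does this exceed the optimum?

Worst-Fit: [119,16] [65,80] [92,39] [122] [117] [119] [99] → 7 trucks.
7 parcels exceed 75 kg (half the capacity), and no two of those can share a truck, so at least 7 trucks are needed.
So 7 is already optimal.

0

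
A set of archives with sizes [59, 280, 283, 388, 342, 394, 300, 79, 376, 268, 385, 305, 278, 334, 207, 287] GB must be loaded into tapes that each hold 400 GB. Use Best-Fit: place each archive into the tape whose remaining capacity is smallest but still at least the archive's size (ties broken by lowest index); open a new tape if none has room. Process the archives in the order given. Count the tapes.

14

59 GB → tape 1 (remaining 341 GB)
280 GB → tape 1 (remaining 61 GB)
283 GB → tape 2 (remaining 117 GB)
388 GB → tape 3 (remaining 12 GB)
342 GB → tape 4 (remaining 58 GB)
394 GB → tape 5 (remaining 6 GB)
300 GB → tape 6 (remaining 100 GB)
79 GB → tape 6 (remaining 21 GB)
376 GB → tape 7 (remaining 24 GB)
268 GB → tape 8 (remaining 132 GB)
385 GB → tape 9 (remaining 15 GB)
305 GB → tape 10 (remaining 95 GB)
278 GB → tape 11 (remaining 122 GB)
334 GB → tape 12 (remaining 66 GB)
207 GB → tape 13 (remaining 193 GB)
287 GB → tape 14 (remaining 113 GB)
Final tapes: [59,280] [283] [388] [342] [394] [300,79] [376] [268] [385] [305] [278] [334] [207] [287].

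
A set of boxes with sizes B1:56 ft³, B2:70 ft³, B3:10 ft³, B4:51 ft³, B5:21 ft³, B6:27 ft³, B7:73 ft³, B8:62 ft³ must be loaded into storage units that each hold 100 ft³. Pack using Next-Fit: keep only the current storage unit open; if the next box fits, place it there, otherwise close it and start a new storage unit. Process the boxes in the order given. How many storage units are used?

5 storage units

storage unit 1: place B1 (56 ft³), 44 ft³ left
storage unit 2: place B2 (70 ft³), 30 ft³ left
storage unit 2: place B3 (10 ft³), 20 ft³ left
storage unit 3: place B4 (51 ft³), 49 ft³ left
storage unit 3: place B5 (21 ft³), 28 ft³ left
storage unit 3: place B6 (27 ft³), 1 ft³ left
storage unit 4: place B7 (73 ft³), 27 ft³ left
storage unit 5: place B8 (62 ft³), 38 ft³ left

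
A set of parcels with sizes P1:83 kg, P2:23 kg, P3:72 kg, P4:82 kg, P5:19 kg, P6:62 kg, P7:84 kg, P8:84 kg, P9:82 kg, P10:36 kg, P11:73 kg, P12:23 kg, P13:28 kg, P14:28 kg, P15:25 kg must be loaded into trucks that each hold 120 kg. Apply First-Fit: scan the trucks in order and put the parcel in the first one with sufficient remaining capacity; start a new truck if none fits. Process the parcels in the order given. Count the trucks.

Put P1 (83 kg) in truck 1; 37 kg remain.
Put P2 (23 kg) in truck 1; 14 kg remain.
Put P3 (72 kg) in truck 2; 48 kg remain.
Put P4 (82 kg) in truck 3; 38 kg remain.
Put P5 (19 kg) in truck 2; 29 kg remain.
Put P6 (62 kg) in truck 4; 58 kg remain.
Put P7 (84 kg) in truck 5; 36 kg remain.
Put P8 (84 kg) in truck 6; 36 kg remain.
Put P9 (82 kg) in truck 7; 38 kg remain.
Put P10 (36 kg) in truck 3; 2 kg remain.
Put P11 (73 kg) in truck 8; 47 kg remain.
Put P12 (23 kg) in truck 2; 6 kg remain.
Put P13 (28 kg) in truck 4; 30 kg remain.
Put P14 (28 kg) in truck 4; 2 kg remain.
Put P15 (25 kg) in truck 5; 11 kg remain.

8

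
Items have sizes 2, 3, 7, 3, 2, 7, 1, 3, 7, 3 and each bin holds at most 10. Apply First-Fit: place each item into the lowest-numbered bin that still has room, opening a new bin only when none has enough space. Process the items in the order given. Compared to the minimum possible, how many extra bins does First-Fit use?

0

First-Fit: [2,3,3,2] [7,1] [7,3] [7,3] → 4 bins.
Total size 38; any packing needs at least ⌈38/10⌉ = 4 bins.
So 4 is already optimal.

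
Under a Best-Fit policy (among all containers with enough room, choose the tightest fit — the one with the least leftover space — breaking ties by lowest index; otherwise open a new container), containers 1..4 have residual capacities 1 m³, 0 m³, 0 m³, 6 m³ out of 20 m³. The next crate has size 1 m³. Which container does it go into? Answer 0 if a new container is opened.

Containers with room: container 1 (1 m³), container 4 (6 m³).
Tightest fit is container 1 with 1 m³ free.

1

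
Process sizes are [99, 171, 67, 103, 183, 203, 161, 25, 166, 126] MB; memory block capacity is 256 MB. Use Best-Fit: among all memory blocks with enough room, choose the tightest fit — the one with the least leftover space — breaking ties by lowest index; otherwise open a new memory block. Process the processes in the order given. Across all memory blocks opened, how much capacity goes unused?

memory block 1: place 99 MB, 157 MB left
memory block 2: place 171 MB, 85 MB left
memory block 2: place 67 MB, 18 MB left
memory block 1: place 103 MB, 54 MB left
memory block 3: place 183 MB, 73 MB left
memory block 4: place 203 MB, 53 MB left
memory block 5: place 161 MB, 95 MB left
memory block 4: place 25 MB, 28 MB left
memory block 6: place 166 MB, 90 MB left
memory block 7: place 126 MB, 130 MB left
7 memory blocks × 256 MB = 1792 MB; used 1304 MB; unused 488 MB.

488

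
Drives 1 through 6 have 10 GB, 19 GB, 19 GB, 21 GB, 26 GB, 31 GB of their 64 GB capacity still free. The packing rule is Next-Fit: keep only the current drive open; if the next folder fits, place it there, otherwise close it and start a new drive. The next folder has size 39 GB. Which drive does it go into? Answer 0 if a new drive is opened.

Next-Fit only looks at drive 6, which has 31 GB free.
39 GB does not fit, so a new drive is opened.

0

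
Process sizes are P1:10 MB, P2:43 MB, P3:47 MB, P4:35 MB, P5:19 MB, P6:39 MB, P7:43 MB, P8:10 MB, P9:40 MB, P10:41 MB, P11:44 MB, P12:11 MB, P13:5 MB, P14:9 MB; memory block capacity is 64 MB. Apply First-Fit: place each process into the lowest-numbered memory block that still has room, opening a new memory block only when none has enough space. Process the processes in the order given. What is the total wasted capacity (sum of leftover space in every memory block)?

memory block 1: place P1 (10 MB), 54 MB left
memory block 1: place P2 (43 MB), 11 MB left
memory block 2: place P3 (47 MB), 17 MB left
memory block 3: place P4 (35 MB), 29 MB left
memory block 3: place P5 (19 MB), 10 MB left
memory block 4: place P6 (39 MB), 25 MB left
memory block 5: place P7 (43 MB), 21 MB left
memory block 1: place P8 (10 MB), 1 MB left
memory block 6: place P9 (40 MB), 24 MB left
memory block 7: place P10 (41 MB), 23 MB left
memory block 8: place P11 (44 MB), 20 MB left
memory block 2: place P12 (11 MB), 6 MB left
memory block 2: place P13 (5 MB), 1 MB left
memory block 3: place P14 (9 MB), 1 MB left
8 memory blocks × 64 MB = 512 MB; used 396 MB; unused 116 MB.

116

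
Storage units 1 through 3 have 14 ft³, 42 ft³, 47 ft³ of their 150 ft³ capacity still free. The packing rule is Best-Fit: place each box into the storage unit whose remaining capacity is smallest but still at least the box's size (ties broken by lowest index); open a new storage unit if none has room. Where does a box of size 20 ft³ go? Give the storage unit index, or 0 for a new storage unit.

2

Storage units with room: storage unit 2 (42 ft³), storage unit 3 (47 ft³).
Tightest fit is storage unit 2 with 42 ft³ free.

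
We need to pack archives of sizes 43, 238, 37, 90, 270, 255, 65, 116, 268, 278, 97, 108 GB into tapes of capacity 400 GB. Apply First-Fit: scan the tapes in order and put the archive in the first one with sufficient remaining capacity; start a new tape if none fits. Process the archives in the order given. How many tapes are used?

tape 1: place 43 GB, 357 GB left
tape 1: place 238 GB, 119 GB left
tape 1: place 37 GB, 82 GB left
tape 2: place 90 GB, 310 GB left
tape 2: place 270 GB, 40 GB left
tape 3: place 255 GB, 145 GB left
tape 1: place 65 GB, 17 GB left
tape 3: place 116 GB, 29 GB left
tape 4: place 268 GB, 132 GB left
tape 5: place 278 GB, 122 GB left
tape 4: place 97 GB, 35 GB left
tape 5: place 108 GB, 14 GB left

5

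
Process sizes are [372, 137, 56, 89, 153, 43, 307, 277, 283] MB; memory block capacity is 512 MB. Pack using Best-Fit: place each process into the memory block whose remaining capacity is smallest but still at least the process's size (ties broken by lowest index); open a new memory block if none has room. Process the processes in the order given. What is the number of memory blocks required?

5

Put 372 MB in memory block 1; 140 MB remain.
Put 137 MB in memory block 1; 3 MB remain.
Put 56 MB in memory block 2; 456 MB remain.
Put 89 MB in memory block 2; 367 MB remain.
Put 153 MB in memory block 2; 214 MB remain.
Put 43 MB in memory block 2; 171 MB remain.
Put 307 MB in memory block 3; 205 MB remain.
Put 277 MB in memory block 4; 235 MB remain.
Put 283 MB in memory block 5; 229 MB remain.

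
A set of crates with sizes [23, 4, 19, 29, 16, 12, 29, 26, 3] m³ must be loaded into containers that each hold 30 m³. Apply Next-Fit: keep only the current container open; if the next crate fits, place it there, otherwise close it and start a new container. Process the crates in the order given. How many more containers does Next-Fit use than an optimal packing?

Next-Fit: [23,4] [19] [29] [16,12] [29] [26,3] → 6 containers.
Total size 161 m³; any packing needs at least ⌈161/30⌉ = 6 containers.
So 6 is already optimal.

0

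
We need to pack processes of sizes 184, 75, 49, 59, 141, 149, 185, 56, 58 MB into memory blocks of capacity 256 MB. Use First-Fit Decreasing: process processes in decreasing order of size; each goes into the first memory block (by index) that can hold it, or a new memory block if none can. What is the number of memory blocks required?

Sorted descending: 185, 184, 149, 141, 75, 59, 58, 56, 49.
memory block 1: place 185 MB, 71 MB left
memory block 2: place 184 MB, 72 MB left
memory block 3: place 149 MB, 107 MB left
memory block 4: place 141 MB, 115 MB left
memory block 3: place 75 MB, 32 MB left
memory block 1: place 59 MB, 12 MB left
memory block 2: place 58 MB, 14 MB left
memory block 4: place 56 MB, 59 MB left
memory block 4: place 49 MB, 10 MB left
Final memory blocks: [185,59] [184,58] [149,75] [141,56,49].

4 memory blocks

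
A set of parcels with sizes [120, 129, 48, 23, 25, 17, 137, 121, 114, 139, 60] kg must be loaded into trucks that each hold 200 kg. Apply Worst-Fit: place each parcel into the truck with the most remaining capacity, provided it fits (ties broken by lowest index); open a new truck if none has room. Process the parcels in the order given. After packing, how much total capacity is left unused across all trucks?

120 kg → truck 1 (remaining 80 kg)
129 kg → truck 2 (remaining 71 kg)
48 kg → truck 1 (remaining 32 kg)
23 kg → truck 2 (remaining 48 kg)
25 kg → truck 2 (remaining 23 kg)
17 kg → truck 1 (remaining 15 kg)
137 kg → truck 3 (remaining 63 kg)
121 kg → truck 4 (remaining 79 kg)
114 kg → truck 5 (remaining 86 kg)
139 kg → truck 6 (remaining 61 kg)
60 kg → truck 5 (remaining 26 kg)
6 trucks × 200 kg = 1200 kg; used 933 kg; unused 267 kg.

267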